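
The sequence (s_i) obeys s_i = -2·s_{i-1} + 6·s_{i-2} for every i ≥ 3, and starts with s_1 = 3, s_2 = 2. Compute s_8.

-4672

s_3 = 14  s_4 = -16  s_5 = 116  s_6 = -328  s_7 = 1352  s_8 = -4672.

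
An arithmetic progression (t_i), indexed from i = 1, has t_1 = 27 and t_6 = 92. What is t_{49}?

651

Common difference d = (92 - 27) / (6 - 1) = 13.
t_i = 27 + (i - 1)·13.
t_{49} = 27 + 48·13 = 651.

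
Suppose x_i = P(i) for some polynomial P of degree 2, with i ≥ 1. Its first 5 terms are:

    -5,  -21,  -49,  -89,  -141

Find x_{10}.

1st diffs: -16, -28, -40, -52.
2nd diffs: -12, -12, -12 (constant).
Newton forward-difference form: x_i = -5 + (-16)·C(i-1,1) + (-12)·C(i-1,2).
At i = 10: i-1 = 9, so x_{10} = -5 - 144 - 432 = -581.

-581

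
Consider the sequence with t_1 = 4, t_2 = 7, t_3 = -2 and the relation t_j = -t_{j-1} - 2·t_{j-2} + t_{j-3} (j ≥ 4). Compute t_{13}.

-815

Iterate the recurrence:
t_4 = -8;  t_5 = 19;  t_6 = -5;  t_7 = -41;  t_8 = 70;  t_9 = 7;  t_{10} = -188;  t_{11} = 244;  t_{12} = 139;  t_{13} = -815.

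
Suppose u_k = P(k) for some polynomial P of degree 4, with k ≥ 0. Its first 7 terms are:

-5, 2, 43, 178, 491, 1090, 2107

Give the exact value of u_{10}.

1st diffs: 7, 41, 135, 313, 599, 1017.
2nd diffs: 34, 94, 178, 286, 418.
3rd diffs: 60, 84, 108, 132.
4th diffs: 24, 24, 24 (constant).
So u_k = k^4 + 4k^3 - 2k^2 + 4k - 5.
Evaluating at k = 10 gives u_{10} = 13835.

13835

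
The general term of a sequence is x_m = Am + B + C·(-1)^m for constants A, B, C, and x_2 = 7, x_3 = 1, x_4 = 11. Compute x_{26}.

55

Plug in m = 2, 3, 4: 2A + B + C = 7; 3A + B - C = 1; 4A + B + C = 11.
Subtracting the first from the second: A - 2C = -6.
Subtracting the second from the third: A + 2C = 10.
Solving: C = 4, A = 2, then B = -1.
Hence x_{26} = 2·26 + (-1) + 4·1 = 55.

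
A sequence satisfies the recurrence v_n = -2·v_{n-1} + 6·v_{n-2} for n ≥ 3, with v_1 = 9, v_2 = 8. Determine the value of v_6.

Applying the relation repeatedly:
v_3 = 38;  v_4 = -28;  v_5 = 284;  v_6 = -736.

-736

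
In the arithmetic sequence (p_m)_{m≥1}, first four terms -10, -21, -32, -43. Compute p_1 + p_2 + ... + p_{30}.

-5085

Common difference d = -11.
p_m = -10 + (m - 1)·(-11).
p_{30} = -329; S = 30·(-10 + (-329))/2 = -5085.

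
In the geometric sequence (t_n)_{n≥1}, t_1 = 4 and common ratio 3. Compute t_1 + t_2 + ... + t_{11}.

t_n = 4·3^(n-1).
S = 4·(3^11 - 1)/(3 - 1) = 4·(177147 - 1)/(2) = 354292.

354292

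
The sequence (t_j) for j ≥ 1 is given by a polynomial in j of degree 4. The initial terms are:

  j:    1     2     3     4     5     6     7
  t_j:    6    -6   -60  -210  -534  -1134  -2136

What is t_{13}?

-26670

1st diffs: -12, -54, -150, -324, -600, -1002.
2nd diffs: -42, -96, -174, -276, -402.
3rd diffs: -54, -78, -102, -126.
4th diffs: -24, -24, -24 (constant).
Newton forward-difference form: t_j = 6 + (-12)·C(j-1,1) + (-42)·C(j-1,2) + (-54)·C(j-1,3) + (-24)·C(j-1,4).
At j = 13: j-1 = 12, so t_{13} = 6 - 144 - 2772 - 11880 - 11880 = -26670.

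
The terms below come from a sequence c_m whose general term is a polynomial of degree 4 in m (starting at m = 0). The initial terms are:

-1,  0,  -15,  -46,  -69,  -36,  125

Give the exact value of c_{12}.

10835

1st diffs: 1, -15, -31, -23, 33, 161.
2nd diffs: -16, -16, 8, 56, 128.
3rd diffs: 0, 24, 48, 72.
4th diffs: 24, 24, 24 (constant).
Newton forward-difference form: c_m = -1 + 1·C(m,1) + (-16)·C(m,2) + 24·C(m,4).
At m = 12: m = 12, so c_{12} = -1 + 12 - 1056 + 11880 = 10835.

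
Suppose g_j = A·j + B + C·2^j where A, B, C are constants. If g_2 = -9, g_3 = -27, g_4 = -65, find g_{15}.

-163803

The three given values yield: 2A + B + 4C = -9; 3A + B + 8C = -27; 4A + B + 16C = -65.
Subtracting the first from the second: A + 4C = -18.
Subtracting the second from the third: A + 8C = -38.
Solving: C = -5, A = 2, then B = 7.
So g_j = 2·j + 7 + (-5)·2^j; at j=15 this is -163803.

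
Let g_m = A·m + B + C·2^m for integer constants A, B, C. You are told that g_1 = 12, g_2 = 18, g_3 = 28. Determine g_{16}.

131110

The three given values yield: A + B + 2C = 12; 2A + B + 4C = 18; 3A + B + 8C = 28.
Subtracting the first from the second: A + 2C = 6.
Subtracting the second from the third: A + 4C = 10.
Solving: C = 2, A = 2, then B = 6.
Hence g_{16} = 2·16 + 6 + 2·65536 = 131110.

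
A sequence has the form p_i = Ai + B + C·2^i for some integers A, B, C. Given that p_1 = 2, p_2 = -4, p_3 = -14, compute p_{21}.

-4194338

Write the equations: A + B + 2C = 2; 2A + B + 4C = -4; 3A + B + 8C = -14.
Subtracting the first from the second: A + 2C = -6.
Subtracting the second from the third: A + 4C = -10.
Solving: C = -2, A = -2, then B = 8.
Therefore p_{21} = -42 + 8 + (-2)·2097152 = -4194338.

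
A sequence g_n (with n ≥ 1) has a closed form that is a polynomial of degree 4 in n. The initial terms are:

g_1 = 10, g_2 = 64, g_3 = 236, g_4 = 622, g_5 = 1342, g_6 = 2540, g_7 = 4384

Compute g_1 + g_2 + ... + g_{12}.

1st diffs: 54, 172, 386, 720, 1198, 1844.
2nd diffs: 118, 214, 334, 478, 646.
3rd diffs: 96, 120, 144, 168.
4th diffs: 24, 24, 24 (constant).
Newton forward-difference form: g_n = 10 + 54·C(n-1,1) + 118·C(n-1,2) + 96·C(n-1,3) + 24·C(n-1,4).
Continuing: …, 7066, 10802, 15832, 22420, …, g_{12} = 30854.
Summing n = 1..12 (12 terms) gives 96172.

96172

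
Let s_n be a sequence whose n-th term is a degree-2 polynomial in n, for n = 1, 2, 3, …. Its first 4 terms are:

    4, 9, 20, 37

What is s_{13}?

460

1st diffs: 5, 11, 17.
2nd diffs: 6, 6 (constant).
Newton forward-difference form: s_n = 4 + 5·C(n-1,1) + 6·C(n-1,2).
At n = 13: n-1 = 12, so s_{13} = 4 + 60 + 396 = 460.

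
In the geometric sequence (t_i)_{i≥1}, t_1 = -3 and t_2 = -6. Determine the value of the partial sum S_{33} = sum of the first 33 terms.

-25769803773

Common ratio r = 2.
t_i = (-3)·2^(i-1).
S = (-3)·(2^33 - 1)/(2 - 1) = (-3)·(8589934592 - 1)/(1) = -25769803773.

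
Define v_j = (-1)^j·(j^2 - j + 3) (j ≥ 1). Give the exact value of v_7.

(-1)^7 = -1; j^2 - j + 3 at j=7 is 45; so v_7 = -45.

-45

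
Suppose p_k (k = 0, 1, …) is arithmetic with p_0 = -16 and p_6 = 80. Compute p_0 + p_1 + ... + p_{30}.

Common difference d = (80 - (-16)) / (6 - 0) = 16.
p_k = -16 + (k - 0)·16.
p_{30} = 464; S = 31·(-16 + 464)/2 = 6944.

6944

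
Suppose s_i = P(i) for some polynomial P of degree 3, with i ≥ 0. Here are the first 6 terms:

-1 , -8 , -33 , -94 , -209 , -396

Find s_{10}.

-3041

1st diffs: -7, -25, -61, -115, -187.
2nd diffs: -18, -36, -54, -72.
3rd diffs: -18, -18, -18 (constant).
So s_i = -3i^3 - 4i - 1.
Evaluating at i = 10 gives s_{10} = -3041.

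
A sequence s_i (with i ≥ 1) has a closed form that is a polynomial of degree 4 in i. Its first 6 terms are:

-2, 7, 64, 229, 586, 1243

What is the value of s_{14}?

1st diffs: 9, 57, 165, 357, 657.
2nd diffs: 48, 108, 192, 300.
3rd diffs: 60, 84, 108.
4th diffs: 24, 24 (constant).
Newton forward-difference form: s_i = -2 + 9·C(i-1,1) + 48·C(i-1,2) + 60·C(i-1,3) + 24·C(i-1,4).
At i = 14: i-1 = 13, so s_{14} = -2 + 117 + 3744 + 17160 + 17160 = 38179.

38179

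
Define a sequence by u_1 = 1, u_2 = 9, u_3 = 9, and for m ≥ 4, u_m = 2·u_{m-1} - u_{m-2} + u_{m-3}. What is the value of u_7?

Iterate the recurrence:
u_4 = 10  u_5 = 20  u_6 = 39  u_7 = 68.

68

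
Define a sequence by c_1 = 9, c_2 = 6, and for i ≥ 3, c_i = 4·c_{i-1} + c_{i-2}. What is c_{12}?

14317914

c_3 = 33, c_4 = 138, c_5 = 585, c_6 = 2478, c_7 = 10497, c_8 = 44466, c_9 = 188361, c_{10} = 797910, c_{11} = 3380001, c_{12} = 14317914.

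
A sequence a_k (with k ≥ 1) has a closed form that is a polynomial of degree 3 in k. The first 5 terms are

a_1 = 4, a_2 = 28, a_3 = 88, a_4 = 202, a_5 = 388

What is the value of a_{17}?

1st diffs: 24, 60, 114, 186.
2nd diffs: 36, 54, 72.
3rd diffs: 18, 18 (constant).
So a_k = 3k^3 + 3k - 2.
Evaluating at k = 17 gives a_{17} = 14788.

14788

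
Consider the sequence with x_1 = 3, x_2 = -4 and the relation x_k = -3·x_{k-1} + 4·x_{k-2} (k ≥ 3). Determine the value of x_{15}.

375809640

Step forward from the initial values:
x_3 = 24;  x_4 = -88;  x_5 = 360;  …;  x_{12} = -5872024;  x_{13} = 23488104;  x_{14} = -93952408;  x_{15} = 375809640.
(Characteristic roots are 1 and -4.)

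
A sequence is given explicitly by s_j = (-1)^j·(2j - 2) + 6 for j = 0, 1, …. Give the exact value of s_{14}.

(-1)^14 = 1; 2j - 2 at j=14 is 26; so s_{14} = 32.

32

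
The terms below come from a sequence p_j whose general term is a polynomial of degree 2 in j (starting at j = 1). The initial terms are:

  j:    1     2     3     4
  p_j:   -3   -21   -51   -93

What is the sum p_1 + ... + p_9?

-1683

1st diffs: -18, -30, -42.
2nd diffs: -12, -12 (constant).
Newton forward-difference form: p_j = -3 + (-18)·C(j-1,1) + (-12)·C(j-1,2).
Continuing: …, -147, -213, -291, -381, …, p_9 = -483.
Summing j = 1..9 (9 terms) gives -1683.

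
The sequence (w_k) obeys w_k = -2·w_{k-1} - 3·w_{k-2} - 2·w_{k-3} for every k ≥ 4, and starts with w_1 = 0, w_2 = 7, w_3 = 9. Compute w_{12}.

513

Compute successive terms:
w_4 = -39; w_5 = 37; w_6 = 25; w_7 = -83; w_8 = 17; w_9 = 165; w_{10} = -215; w_{11} = -99; w_{12} = 513.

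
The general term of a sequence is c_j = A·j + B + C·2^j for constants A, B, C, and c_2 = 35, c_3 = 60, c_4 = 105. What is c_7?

680

Plug in j = 2, 3, 4: 2A + B + 4C = 35; 3A + B + 8C = 60; 4A + B + 16C = 105.
Subtracting the first from the second: A + 4C = 25.
Subtracting the second from the third: A + 8C = 45.
Solving: C = 5, A = 5, then B = 5.
Hence c_7 = 5·7 + 5 + 5·128 = 680.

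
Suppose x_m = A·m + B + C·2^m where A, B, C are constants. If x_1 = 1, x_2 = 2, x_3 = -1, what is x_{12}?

-8132

Write the equations: A + B + 2C = 1; 2A + B + 4C = 2; 3A + B + 8C = -1.
Subtracting the first from the second: A + 2C = 1.
Subtracting the second from the third: A + 4C = -3.
Solving: C = -2, A = 5, then B = 0.
So x_m = 5·m + 0 + (-2)·2^m; at m=12 this is -8132.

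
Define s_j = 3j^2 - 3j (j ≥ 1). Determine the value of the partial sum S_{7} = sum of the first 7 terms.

Over j = 1..7: Σj = 28, Σj² = 140.
Total = (3)·140 + (-3)·28 = 336.

336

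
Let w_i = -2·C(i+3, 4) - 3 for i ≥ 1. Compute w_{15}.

-6123

C(18, 4) = 3060, so w_{15} = -6123.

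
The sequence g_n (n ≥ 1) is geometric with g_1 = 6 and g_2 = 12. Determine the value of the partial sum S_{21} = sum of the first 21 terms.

12582906

Common ratio r = 2.
g_n = 6·2^(n-1).
S = 6·(2^21 - 1)/(2 - 1) = 6·(2097152 - 1)/(1) = 12582906.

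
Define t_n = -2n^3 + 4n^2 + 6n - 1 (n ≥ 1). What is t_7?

-449

t_7 = -2·7^3 + 4·7^2 + 6·7 - 1 = -449.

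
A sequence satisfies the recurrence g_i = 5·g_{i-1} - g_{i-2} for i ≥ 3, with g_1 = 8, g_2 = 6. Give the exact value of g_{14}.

Applying the relation repeatedly:
g_3 = 22; g_4 = 104; g_5 = 498; …; g_{11} = 6024642; g_{12} = 28865794; g_{13} = 138304328; g_{14} = 662655846.

662655846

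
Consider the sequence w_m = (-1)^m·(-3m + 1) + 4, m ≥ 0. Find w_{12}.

(-1)^12 = 1; -3m + 1 at m=12 is -35; so w_{12} = -31.

-31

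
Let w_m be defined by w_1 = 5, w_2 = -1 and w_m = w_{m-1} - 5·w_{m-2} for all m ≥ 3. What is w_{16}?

-63861

Compute successive terms:
w_3 = -26  w_4 = -21  w_5 = 109  …  w_{13} = -60251  w_{14} = 91279  w_{15} = 392534  w_{16} = -63861.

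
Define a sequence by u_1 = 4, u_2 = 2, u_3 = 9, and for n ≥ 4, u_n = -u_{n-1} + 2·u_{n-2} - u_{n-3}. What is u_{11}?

2373

u_4 = -9;  u_5 = 25;  u_6 = -52;  u_7 = 111;  u_8 = -240;  u_9 = 514;  u_{10} = -1105;  u_{11} = 2373.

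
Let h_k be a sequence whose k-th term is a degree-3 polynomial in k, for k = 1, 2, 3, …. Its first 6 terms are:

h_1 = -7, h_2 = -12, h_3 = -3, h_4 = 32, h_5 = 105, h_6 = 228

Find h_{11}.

1st diffs: -5, 9, 35, 73, 123.
2nd diffs: 14, 26, 38, 50.
3rd diffs: 12, 12, 12 (constant).
So h_k = 2k^3 - 5k^2 - 4k.
Evaluating at k = 11 gives h_{11} = 2013.

2013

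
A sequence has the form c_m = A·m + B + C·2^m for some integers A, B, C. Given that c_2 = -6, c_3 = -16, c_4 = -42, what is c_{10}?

Plug in m = 2, 3, 4: 2A + B + 4C = -6; 3A + B + 8C = -16; 4A + B + 16C = -42.
Subtracting the first from the second: A + 4C = -10.
Subtracting the second from the third: A + 8C = -26.
Solving: C = -4, A = 6, then B = -2.
Therefore c_{10} = 60 + (-2) + (-4)·1024 = -4038.

-4038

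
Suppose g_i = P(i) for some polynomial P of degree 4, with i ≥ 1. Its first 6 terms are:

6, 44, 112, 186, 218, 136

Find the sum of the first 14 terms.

-57610

1st diffs: 38, 68, 74, 32, -82.
2nd diffs: 30, 6, -42, -114.
3rd diffs: -24, -48, -72.
4th diffs: -24, -24 (constant).
Newton forward-difference form: g_i = 6 + 38·C(i-1,1) + 30·C(i-1,2) + (-24)·C(i-1,3) + (-24)·C(i-1,4).
Continuing: …, -156, -778, -1874, -3612, …, g_{14} = -21184.
Summing i = 1..14 (14 terms) gives -57610.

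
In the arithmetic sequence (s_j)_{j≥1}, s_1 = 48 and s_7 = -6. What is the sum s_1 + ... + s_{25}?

-1500

Common difference d = (-6 - 48) / (7 - 1) = -9.
s_j = 48 + (j - 1)·(-9).
s_{25} = -168; S = 25·(48 + (-168))/2 = -1500.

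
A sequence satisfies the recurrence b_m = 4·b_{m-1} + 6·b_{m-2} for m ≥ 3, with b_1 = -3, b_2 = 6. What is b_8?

Compute successive terms:
b_3 = 6, b_4 = 60, b_5 = 276, b_6 = 1464, b_7 = 7512, b_8 = 38832.

38832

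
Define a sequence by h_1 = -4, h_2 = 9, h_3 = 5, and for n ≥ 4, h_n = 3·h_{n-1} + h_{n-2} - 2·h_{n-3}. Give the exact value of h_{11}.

Iterate the recurrence:
h_4 = 32, h_5 = 83, h_6 = 271, h_7 = 832, h_8 = 2601, h_9 = 8093, h_{10} = 25216, h_{11} = 78539.

78539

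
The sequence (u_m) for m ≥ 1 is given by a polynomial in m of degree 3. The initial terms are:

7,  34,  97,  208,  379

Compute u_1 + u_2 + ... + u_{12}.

15726

1st diffs: 27, 63, 111, 171.
2nd diffs: 36, 48, 60.
3rd diffs: 12, 12 (constant).
So u_m = 2m^3 + 6m^2 - 5m + 4.
Continuing: …, 622, 949, 1372, 1903, …, u_{12} = 4264.
Summing m = 1..12 (12 terms) gives 15726.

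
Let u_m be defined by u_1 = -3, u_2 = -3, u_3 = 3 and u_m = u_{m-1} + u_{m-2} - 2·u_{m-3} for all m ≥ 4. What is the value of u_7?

Iterate the recurrence:
u_4 = 6  u_5 = 15  u_6 = 15  u_7 = 18.

18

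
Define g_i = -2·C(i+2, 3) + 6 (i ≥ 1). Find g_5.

-64

C(7, 3) = 35, so g_5 = -64.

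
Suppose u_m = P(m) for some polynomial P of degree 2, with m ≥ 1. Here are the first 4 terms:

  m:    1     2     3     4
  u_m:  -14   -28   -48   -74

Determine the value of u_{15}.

-756

1st diffs: -14, -20, -26.
2nd diffs: -6, -6 (constant).
So u_m = -3m^2 - 5m - 6.
Evaluating at m = 15 gives u_{15} = -756.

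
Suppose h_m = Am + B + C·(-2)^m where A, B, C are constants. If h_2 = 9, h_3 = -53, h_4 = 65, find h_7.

Write the equations: 2A + B + 4C = 9; 3A + B - 8C = -53; 4A + B + 16C = 65.
Subtracting the first from the second: A - 12C = -62.
Subtracting the second from the third: A + 24C = 118.
Solving: C = 5, A = -2, then B = -7.
Therefore h_7 = -14 + (-7) + 5·(-128) = -661.

-661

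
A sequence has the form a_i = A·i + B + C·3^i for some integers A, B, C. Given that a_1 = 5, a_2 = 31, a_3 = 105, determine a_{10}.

236207

Plug in i = 1, 2, 3: A + B + 3C = 5; 2A + B + 9C = 31; 3A + B + 27C = 105.
Subtracting the first from the second: A + 6C = 26.
Subtracting the second from the third: A + 18C = 74.
Solving: C = 4, A = 2, then B = -9.
Hence a_{10} = 2·10 + (-9) + 4·59049 = 236207.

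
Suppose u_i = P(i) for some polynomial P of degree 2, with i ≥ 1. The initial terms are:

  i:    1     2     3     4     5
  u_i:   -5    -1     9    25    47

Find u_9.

195

1st diffs: 4, 10, 16, 22.
2nd diffs: 6, 6, 6 (constant).
So u_i = 3i^2 - 5i - 3.
Evaluating at i = 9 gives u_9 = 195.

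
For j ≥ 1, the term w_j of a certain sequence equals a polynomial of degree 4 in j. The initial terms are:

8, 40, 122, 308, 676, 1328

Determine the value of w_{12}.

1st diffs: 32, 82, 186, 368, 652.
2nd diffs: 50, 104, 182, 284.
3rd diffs: 54, 78, 102.
4th diffs: 24, 24 (constant).
So w_j = j^4 - j^3 + 6j^2 + 6j - 4.
Evaluating at j = 12 gives w_{12} = 19940.

19940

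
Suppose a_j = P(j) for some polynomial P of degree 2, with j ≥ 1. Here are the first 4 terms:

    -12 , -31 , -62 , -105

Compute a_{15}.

-1370

1st diffs: -19, -31, -43.
2nd diffs: -12, -12 (constant).
So a_j = -6j^2 - j - 5.
Evaluating at j = 15 gives a_{15} = -1370.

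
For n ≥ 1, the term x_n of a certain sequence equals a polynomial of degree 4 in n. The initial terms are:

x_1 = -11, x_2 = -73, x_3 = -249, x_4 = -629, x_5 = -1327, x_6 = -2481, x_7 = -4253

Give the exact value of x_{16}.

1st diffs: -62, -176, -380, -698, -1154, -1772.
2nd diffs: -114, -204, -318, -456, -618.
3rd diffs: -90, -114, -138, -162.
4th diffs: -24, -24, -24 (constant).
Newton forward-difference form: x_n = -11 + (-62)·C(n-1,1) + (-114)·C(n-1,2) + (-90)·C(n-1,3) + (-24)·C(n-1,4).
At n = 16: n-1 = 15, so x_{16} = -11 - 930 - 11970 - 40950 - 32760 = -86621.

-86621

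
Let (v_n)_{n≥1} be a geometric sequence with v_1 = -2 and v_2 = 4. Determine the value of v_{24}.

Common ratio r = -2.
v_n = (-2)·(-2)^(n-1).
v_{24} = (-2)·(-2)^23 = 16777216.

16777216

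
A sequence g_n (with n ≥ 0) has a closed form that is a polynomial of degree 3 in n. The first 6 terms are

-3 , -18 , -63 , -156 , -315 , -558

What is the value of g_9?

1st diffs: -15, -45, -93, -159, -243.
2nd diffs: -30, -48, -66, -84.
3rd diffs: -18, -18, -18 (constant).
So g_n = -3n^3 - 6n^2 - 6n - 3.
Evaluating at n = 9 gives g_9 = -2730.

-2730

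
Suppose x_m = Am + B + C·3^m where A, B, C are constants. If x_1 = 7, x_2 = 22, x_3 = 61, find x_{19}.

Write the equations: A + B + 3C = 7; 2A + B + 9C = 22; 3A + B + 27C = 61.
Subtracting the first from the second: A + 6C = 15.
Subtracting the second from the third: A + 18C = 39.
Solving: C = 2, A = 3, then B = -2.
Hence x_{19} = 3·19 + (-2) + 2·1162261467 = 2324522989.

2324522989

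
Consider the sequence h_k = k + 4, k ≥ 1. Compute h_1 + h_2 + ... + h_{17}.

Over k = 1..17: Σk = 153.
Total = (1)·153 + (4)·17 = 221.

221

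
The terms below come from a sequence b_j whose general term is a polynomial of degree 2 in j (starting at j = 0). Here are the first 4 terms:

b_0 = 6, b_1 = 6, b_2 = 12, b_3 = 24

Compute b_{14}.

1st diffs: 0, 6, 12.
2nd diffs: 6, 6 (constant).
So b_j = 3j^2 - 3j + 6.
Evaluating at j = 14 gives b_{14} = 552.

552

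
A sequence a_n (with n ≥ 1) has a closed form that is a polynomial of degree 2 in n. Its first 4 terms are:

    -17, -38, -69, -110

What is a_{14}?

-1070

1st diffs: -21, -31, -41.
2nd diffs: -10, -10 (constant).
Newton forward-difference form: a_n = -17 + (-21)·C(n-1,1) + (-10)·C(n-1,2).
At n = 14: n-1 = 13, so a_{14} = -17 - 273 - 780 = -1070.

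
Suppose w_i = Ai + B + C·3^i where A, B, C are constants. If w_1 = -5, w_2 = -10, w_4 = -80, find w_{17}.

-129140149

The three given values yield: A + B + 3C = -5; 2A + B + 9C = -10; 4A + B + 81C = -80.
Subtracting the first from the second: A + 6C = -5.
Subtracting the second from the third: 2A + 72C = -70.
Solving: C = -1, A = 1, then B = -3.
Hence w_{17} = 1·17 + (-3) + (-1)·129140163 = -129140149.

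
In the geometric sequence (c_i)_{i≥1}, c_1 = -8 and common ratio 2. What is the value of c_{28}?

-1073741824

c_i = (-8)·2^(i-1).
c_{28} = (-8)·2^27 = -1073741824.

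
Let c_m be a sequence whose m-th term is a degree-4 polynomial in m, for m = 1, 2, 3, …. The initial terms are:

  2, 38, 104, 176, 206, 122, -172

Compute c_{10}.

-3634

1st diffs: 36, 66, 72, 30, -84, -294.
2nd diffs: 30, 6, -42, -114, -210.
3rd diffs: -24, -48, -72, -96.
4th diffs: -24, -24, -24 (constant).
Newton forward-difference form: c_m = 2 + 36·C(m-1,1) + 30·C(m-1,2) + (-24)·C(m-1,3) + (-24)·C(m-1,4).
At m = 10: m-1 = 9, so c_{10} = 2 + 324 + 1080 - 2016 - 3024 = -3634.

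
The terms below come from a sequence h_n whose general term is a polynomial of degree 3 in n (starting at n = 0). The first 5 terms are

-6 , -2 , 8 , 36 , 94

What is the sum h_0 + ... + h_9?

3360

1st diffs: 4, 10, 28, 58.
2nd diffs: 6, 18, 30.
3rd diffs: 12, 12 (constant).
So h_n = 2n^3 - 3n^2 + 5n - 6.
Continuing: …, 194, 348, 568, 866, …, h_9 = 1254.
Summing n = 0..9 (10 terms) gives 3360.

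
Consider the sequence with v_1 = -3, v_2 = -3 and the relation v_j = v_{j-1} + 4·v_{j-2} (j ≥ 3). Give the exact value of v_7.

Iterate the recurrence:
v_3 = -15, v_4 = -27, v_5 = -87, v_6 = -195, v_7 = -543.

-543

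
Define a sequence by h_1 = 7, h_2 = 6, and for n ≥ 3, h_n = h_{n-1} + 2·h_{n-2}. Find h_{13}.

17752

Compute successive terms:
h_3 = 20; h_4 = 32; h_5 = 72; …; h_{10} = 2216; h_{11} = 4440; h_{12} = 8872; h_{13} = 17752.
(Characteristic roots are 2 and -1.)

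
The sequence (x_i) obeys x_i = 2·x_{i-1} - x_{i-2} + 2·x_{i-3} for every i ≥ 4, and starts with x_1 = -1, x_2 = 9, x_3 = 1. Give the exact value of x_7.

Iterate the recurrence:
x_4 = -9; x_5 = -1; x_6 = 9; x_7 = 1.

1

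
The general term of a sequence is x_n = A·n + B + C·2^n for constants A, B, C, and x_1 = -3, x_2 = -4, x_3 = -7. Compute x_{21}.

At n = 1, 2, 3: A + B + 2C = -3; 2A + B + 4C = -4; 3A + B + 8C = -7.
Subtracting the first from the second: A + 2C = -1.
Subtracting the second from the third: A + 4C = -3.
Solving: C = -1, A = 1, then B = -2.
So x_n = 1·n + (-2) + (-1)·2^n; at n=21 this is -2097133.

-2097133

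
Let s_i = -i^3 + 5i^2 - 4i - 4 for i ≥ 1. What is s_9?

s_9 = -1·9^3 + 5·9^2 - 4·9 - 4 = -364.

-364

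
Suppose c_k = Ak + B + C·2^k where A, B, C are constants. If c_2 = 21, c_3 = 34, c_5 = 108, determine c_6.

At k = 2, 3, 5: 2A + B + 4C = 21; 3A + B + 8C = 34; 5A + B + 32C = 108.
Subtracting the first from the second: A + 4C = 13.
Subtracting the second from the third: 2A + 24C = 74.
Solving: C = 3, A = 1, then B = 7.
So c_k = 1·k + 7 + 3·2^k; at k=6 this is 205.

205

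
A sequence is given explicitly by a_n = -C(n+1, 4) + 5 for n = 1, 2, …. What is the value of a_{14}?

C(15, 4) = 1365, so a_{14} = -1360.

-1360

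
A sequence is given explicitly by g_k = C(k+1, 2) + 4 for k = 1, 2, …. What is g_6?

C(7, 2) = 21, so g_6 = 25.

25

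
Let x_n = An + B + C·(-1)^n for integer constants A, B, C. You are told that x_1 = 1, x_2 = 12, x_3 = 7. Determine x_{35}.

103

Write the equations: A + B - C = 1; 2A + B + C = 12; 3A + B - C = 7.
Subtracting the first from the second: A + 2C = 11.
Subtracting the second from the third: A - 2C = -5.
Solving: C = 4, A = 3, then B = 2.
So x_n = 3·n + 2 + 4·(-1)^n; at n=35 this is 103.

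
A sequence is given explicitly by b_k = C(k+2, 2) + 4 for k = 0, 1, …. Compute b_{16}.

C(18, 2) = 153, so b_{16} = 157.

157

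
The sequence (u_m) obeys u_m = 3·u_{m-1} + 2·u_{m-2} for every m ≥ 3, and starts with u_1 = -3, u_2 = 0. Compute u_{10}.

-37674

u_3 = -6, u_4 = -18, u_5 = -66, u_6 = -234, u_7 = -834, u_8 = -2970, u_9 = -10578, u_{10} = -37674.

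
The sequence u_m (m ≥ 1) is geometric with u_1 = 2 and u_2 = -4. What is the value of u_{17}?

Common ratio r = -2.
u_m = 2·(-2)^(m-1).
u_{17} = 2·(-2)^16 = 131072.

131072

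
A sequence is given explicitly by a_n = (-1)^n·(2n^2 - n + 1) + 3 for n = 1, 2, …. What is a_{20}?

(-1)^20 = 1; 2n^2 - n + 1 at n=20 is 781; so a_{20} = 784.

784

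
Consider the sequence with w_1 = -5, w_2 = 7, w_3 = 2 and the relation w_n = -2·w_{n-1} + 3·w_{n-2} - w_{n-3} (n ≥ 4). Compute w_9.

Iterate the recurrence:
w_4 = 22;  w_5 = -45;  w_6 = 154;  w_7 = -465;  w_8 = 1437;  w_9 = -4423.

-4423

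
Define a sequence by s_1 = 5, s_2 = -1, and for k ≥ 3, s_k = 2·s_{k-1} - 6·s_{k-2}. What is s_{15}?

Iterate the recurrence:
s_3 = -32, s_4 = -58, s_5 = 76, …, s_{12} = 90464, s_{13} = -41792, s_{14} = -626368, s_{15} = -1001984.

-1001984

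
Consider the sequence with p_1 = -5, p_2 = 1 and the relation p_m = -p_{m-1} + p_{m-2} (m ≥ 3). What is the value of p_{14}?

p_3 = -6; p_4 = 7; p_5 = -13; …; p_{11} = -225; p_{12} = 364; p_{13} = -589; p_{14} = 953.

953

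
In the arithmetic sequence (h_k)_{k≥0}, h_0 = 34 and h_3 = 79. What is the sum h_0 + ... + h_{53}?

23301

Common difference d = (79 - 34) / (3 - 0) = 15.
h_k = 34 + (k - 0)·15.
h_{53} = 829; S = 54·(34 + 829)/2 = 23301.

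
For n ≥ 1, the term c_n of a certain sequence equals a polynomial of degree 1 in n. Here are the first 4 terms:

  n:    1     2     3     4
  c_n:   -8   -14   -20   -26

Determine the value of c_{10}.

1st diffs: -6, -6, -6 (constant).
So c_n = -6n - 2.
Evaluating at n = 10 gives c_{10} = -62.

-62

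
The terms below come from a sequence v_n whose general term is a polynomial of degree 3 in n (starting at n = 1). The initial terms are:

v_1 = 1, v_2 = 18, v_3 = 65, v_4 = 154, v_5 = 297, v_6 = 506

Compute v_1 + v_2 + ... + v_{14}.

1st diffs: 17, 47, 89, 143, 209.
2nd diffs: 30, 42, 54, 66.
3rd diffs: 12, 12, 12 (constant).
So v_n = 2n^3 + 3n^2 - 6n + 2.
Continuing: …, 793, 1170, 1649, 2242, …, v_{14} = 5994.
Summing n = 1..14 (14 terms) gives 24493.

24493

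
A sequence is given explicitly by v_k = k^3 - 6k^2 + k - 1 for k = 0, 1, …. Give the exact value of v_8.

v_8 = 1·8^3 - 6·8^2 + 1·8 - 1 = 135.

135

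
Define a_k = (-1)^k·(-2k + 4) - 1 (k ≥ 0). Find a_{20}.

(-1)^20 = 1; -2k + 4 at k=20 is -36; so a_{20} = -37.

-37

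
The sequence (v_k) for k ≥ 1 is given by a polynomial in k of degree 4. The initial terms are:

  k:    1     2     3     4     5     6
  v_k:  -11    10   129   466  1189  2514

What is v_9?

12981

1st diffs: 21, 119, 337, 723, 1325.
2nd diffs: 98, 218, 386, 602.
3rd diffs: 120, 168, 216.
4th diffs: 48, 48 (constant).
Newton forward-difference form: v_k = -11 + 21·C(k-1,1) + 98·C(k-1,2) + 120·C(k-1,3) + 48·C(k-1,4).
At k = 9: k-1 = 8, so v_9 = -11 + 168 + 2744 + 6720 + 3360 = 12981.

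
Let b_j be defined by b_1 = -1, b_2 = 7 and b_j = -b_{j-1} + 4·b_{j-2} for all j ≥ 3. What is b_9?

-3811

b_3 = -11;  b_4 = 39;  b_5 = -83;  b_6 = 239;  b_7 = -571;  b_8 = 1527;  b_9 = -3811.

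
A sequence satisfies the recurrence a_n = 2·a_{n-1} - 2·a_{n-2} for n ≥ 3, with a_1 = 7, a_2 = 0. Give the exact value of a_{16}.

1792

Iterate the recurrence:
a_3 = -14, a_4 = -28, a_5 = -28, …, a_{13} = -448, a_{14} = 0, a_{15} = 896, a_{16} = 1792.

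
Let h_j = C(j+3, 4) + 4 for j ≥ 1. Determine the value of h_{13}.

1824

C(16, 4) = 1820, so h_{13} = 1824.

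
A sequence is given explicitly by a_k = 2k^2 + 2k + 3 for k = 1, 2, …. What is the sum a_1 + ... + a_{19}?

5377

Over k = 1..19: Σk = 190, Σk² = 2470.
Total = (2)·2470 + (2)·190 + (3)·19 = 5377.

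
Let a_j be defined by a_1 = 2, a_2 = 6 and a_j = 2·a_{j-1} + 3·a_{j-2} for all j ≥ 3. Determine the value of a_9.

13122

Compute successive terms:
a_3 = 18  a_4 = 54  a_5 = 162  a_6 = 486  a_7 = 1458  a_8 = 4374  a_9 = 13122.
(Characteristic roots are 3 and -1.)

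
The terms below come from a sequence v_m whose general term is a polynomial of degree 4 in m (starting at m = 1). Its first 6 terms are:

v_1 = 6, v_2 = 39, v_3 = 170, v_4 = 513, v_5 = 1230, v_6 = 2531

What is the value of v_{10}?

19455

1st diffs: 33, 131, 343, 717, 1301.
2nd diffs: 98, 212, 374, 584.
3rd diffs: 114, 162, 210.
4th diffs: 48, 48 (constant).
So v_m = 2m^4 - m^3 + 5m^2 - 5m + 5.
Evaluating at m = 10 gives v_{10} = 19455.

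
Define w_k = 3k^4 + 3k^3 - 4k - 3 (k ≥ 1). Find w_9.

w_9 = 3·9^4 + 3·9^3 - 4·9 - 3 = 21831.

21831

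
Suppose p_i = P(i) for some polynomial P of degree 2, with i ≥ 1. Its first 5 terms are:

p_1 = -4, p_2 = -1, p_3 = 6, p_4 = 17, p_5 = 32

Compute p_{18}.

591

1st diffs: 3, 7, 11, 15.
2nd diffs: 4, 4, 4 (constant).
So p_i = 2i^2 - 3i - 3.
Evaluating at i = 18 gives p_{18} = 591.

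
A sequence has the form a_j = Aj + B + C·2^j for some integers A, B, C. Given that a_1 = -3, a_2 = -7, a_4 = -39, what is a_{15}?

-98273

Write the equations: A + B + 2C = -3; 2A + B + 4C = -7; 4A + B + 16C = -39.
Subtracting the first from the second: A + 2C = -4.
Subtracting the second from the third: 2A + 12C = -32.
Solving: C = -3, A = 2, then B = 1.
Therefore a_{15} = 30 + 1 + (-3)·32768 = -98273.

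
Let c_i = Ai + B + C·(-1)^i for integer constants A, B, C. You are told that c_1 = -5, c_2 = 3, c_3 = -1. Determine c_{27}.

47

The three given values yield: A + B - C = -5; 2A + B + C = 3; 3A + B - C = -1.
Subtracting the first from the second: A + 2C = 8.
Subtracting the second from the third: A - 2C = -4.
Solving: C = 3, A = 2, then B = -4.
Therefore c_{27} = 54 + (-4) + 3·(-1) = 47.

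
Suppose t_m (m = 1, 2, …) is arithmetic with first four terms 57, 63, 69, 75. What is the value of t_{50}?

Common difference d = 6.
t_m = 57 + (m - 1)·6.
t_{50} = 57 + 49·6 = 351.

351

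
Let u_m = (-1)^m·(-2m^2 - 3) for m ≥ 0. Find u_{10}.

(-1)^10 = 1; -2m^2 - 3 at m=10 is -203; so u_{10} = -203.

-203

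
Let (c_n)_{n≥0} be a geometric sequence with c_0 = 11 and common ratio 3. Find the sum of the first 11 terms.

c_n = 11·3^(n-0).
S = 11·(3^11 - 1)/(3 - 1) = 11·(177147 - 1)/(2) = 974303.

974303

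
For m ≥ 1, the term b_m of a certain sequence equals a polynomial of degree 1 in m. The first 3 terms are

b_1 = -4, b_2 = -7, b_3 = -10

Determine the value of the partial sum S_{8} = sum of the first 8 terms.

-116

1st diffs: -3, -3 (constant).
So b_m = -3m - 1.
Continuing: …, -13, -16, -19, -22, …, b_8 = -25.
Summing m = 1..8 (8 terms) gives -116.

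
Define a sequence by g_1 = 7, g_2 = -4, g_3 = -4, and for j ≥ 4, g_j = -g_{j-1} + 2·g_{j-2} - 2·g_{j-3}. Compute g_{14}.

Compute successive terms:
g_4 = -18, g_5 = 18, g_6 = -46, …, g_{11} = 2942, g_{12} = -6694, g_{13} = 15182, g_{14} = -34454.

-34454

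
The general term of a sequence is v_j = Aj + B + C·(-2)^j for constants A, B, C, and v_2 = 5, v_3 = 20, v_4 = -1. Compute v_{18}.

-262087

Write the equations: 2A + B + 4C = 5; 3A + B - 8C = 20; 4A + B + 16C = -1.
Subtracting the first from the second: A - 12C = 15.
Subtracting the second from the third: A + 24C = -21.
Solving: C = -1, A = 3, then B = 3.
Therefore v_{18} = 54 + 3 + (-1)·262144 = -262087.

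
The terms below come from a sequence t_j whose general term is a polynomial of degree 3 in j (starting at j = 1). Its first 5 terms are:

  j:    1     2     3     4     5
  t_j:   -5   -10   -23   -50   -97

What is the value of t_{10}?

-842

1st diffs: -5, -13, -27, -47.
2nd diffs: -8, -14, -20.
3rd diffs: -6, -6 (constant).
Newton forward-difference form: t_j = -5 + (-5)·C(j-1,1) + (-8)·C(j-1,2) + (-6)·C(j-1,3).
At j = 10: j-1 = 9, so t_{10} = -5 - 45 - 288 - 504 = -842.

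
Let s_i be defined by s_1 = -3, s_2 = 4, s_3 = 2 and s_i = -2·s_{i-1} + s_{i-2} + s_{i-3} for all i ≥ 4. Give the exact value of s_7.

59

Compute successive terms:
s_4 = -3  s_5 = 12  s_6 = -25  s_7 = 59.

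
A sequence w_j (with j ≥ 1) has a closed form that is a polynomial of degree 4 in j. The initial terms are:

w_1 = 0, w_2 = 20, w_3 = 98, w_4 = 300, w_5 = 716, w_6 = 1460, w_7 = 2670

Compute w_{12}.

1st diffs: 20, 78, 202, 416, 744, 1210.
2nd diffs: 58, 124, 214, 328, 466.
3rd diffs: 66, 90, 114, 138.
4th diffs: 24, 24, 24 (constant).
Newton forward-difference form: w_j = 20·C(j-1,1) + 58·C(j-1,2) + 66·C(j-1,3) + 24·C(j-1,4).
At j = 12: j-1 = 11, so w_{12} = 220 + 3190 + 10890 + 7920 = 22220.

22220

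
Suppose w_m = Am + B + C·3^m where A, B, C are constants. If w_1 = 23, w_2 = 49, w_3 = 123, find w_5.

991

Plug in m = 1, 2, 3: A + B + 3C = 23; 2A + B + 9C = 49; 3A + B + 27C = 123.
Subtracting the first from the second: A + 6C = 26.
Subtracting the second from the third: A + 18C = 74.
Solving: C = 4, A = 2, then B = 9.
Therefore w_5 = 10 + 9 + 4·243 = 991.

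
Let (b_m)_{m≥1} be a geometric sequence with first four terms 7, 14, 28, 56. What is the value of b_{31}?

Common ratio r = 2.
b_m = 7·2^(m-1).
b_{31} = 7·2^30 = 7516192768.

7516192768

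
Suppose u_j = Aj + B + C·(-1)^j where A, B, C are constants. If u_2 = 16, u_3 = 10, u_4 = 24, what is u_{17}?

The three given values yield: 2A + B + C = 16; 3A + B - C = 10; 4A + B + C = 24.
Subtracting the first from the second: A - 2C = -6.
Subtracting the second from the third: A + 2C = 14.
Solving: C = 5, A = 4, then B = 3.
Therefore u_{17} = 68 + 3 + 5·(-1) = 66.

66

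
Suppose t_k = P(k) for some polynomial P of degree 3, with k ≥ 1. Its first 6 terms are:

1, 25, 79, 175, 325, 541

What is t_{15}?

7435

1st diffs: 24, 54, 96, 150, 216.
2nd diffs: 30, 42, 54, 66.
3rd diffs: 12, 12, 12 (constant).
Newton forward-difference form: t_k = 1 + 24·C(k-1,1) + 30·C(k-1,2) + 12·C(k-1,3).
At k = 15: k-1 = 14, so t_{15} = 1 + 336 + 2730 + 4368 = 7435.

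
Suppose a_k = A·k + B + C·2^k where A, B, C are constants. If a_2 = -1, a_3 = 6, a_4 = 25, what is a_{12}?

Plug in k = 2, 3, 4: 2A + B + 4C = -1; 3A + B + 8C = 6; 4A + B + 16C = 25.
Subtracting the first from the second: A + 4C = 7.
Subtracting the second from the third: A + 8C = 19.
Solving: C = 3, A = -5, then B = -3.
So a_k = -5·k + (-3) + 3·2^k; at k=12 this is 12225.

12225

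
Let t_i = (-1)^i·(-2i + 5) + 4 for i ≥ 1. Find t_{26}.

-43

(-1)^26 = 1; -2i + 5 at i=26 is -47; so t_{26} = -43.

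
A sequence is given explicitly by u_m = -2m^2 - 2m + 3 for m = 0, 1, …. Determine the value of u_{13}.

-361

u_{13} = -2·13^2 - 2·13 + 3 = -361.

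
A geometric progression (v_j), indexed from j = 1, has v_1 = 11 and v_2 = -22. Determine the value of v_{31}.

Common ratio r = -2.
v_j = 11·(-2)^(j-1).
v_{31} = 11·(-2)^30 = 11811160064.

11811160064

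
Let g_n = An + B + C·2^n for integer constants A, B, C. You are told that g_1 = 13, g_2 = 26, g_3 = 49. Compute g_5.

175

At n = 1, 2, 3: A + B + 2C = 13; 2A + B + 4C = 26; 3A + B + 8C = 49.
Subtracting the first from the second: A + 2C = 13.
Subtracting the second from the third: A + 4C = 23.
Solving: C = 5, A = 3, then B = 0.
Therefore g_5 = 15 + 0 + 5·32 = 175.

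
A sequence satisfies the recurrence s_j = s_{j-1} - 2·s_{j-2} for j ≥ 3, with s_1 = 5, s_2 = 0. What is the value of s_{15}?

Applying the relation repeatedly:
s_3 = -10; s_4 = -10; s_5 = 10; …; s_{12} = 110; s_{13} = -230; s_{14} = -450; s_{15} = 10.

10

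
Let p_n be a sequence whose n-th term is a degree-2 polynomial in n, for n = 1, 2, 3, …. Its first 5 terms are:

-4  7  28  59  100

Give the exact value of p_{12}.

1st diffs: 11, 21, 31, 41.
2nd diffs: 10, 10, 10 (constant).
Newton forward-difference form: p_n = -4 + 11·C(n-1,1) + 10·C(n-1,2).
At n = 12: n-1 = 11, so p_{12} = -4 + 121 + 550 = 667.

667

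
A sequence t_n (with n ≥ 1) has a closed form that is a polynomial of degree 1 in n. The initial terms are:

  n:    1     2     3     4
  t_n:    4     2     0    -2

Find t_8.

1st diffs: -2, -2, -2 (constant).
So t_n = -2n + 6.
Evaluating at n = 8 gives t_8 = -10.

-10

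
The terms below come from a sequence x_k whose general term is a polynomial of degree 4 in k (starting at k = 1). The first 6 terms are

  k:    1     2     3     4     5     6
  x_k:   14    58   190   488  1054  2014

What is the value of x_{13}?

35390

1st diffs: 44, 132, 298, 566, 960.
2nd diffs: 88, 166, 268, 394.
3rd diffs: 78, 102, 126.
4th diffs: 24, 24 (constant).
Newton forward-difference form: x_k = 14 + 44·C(k-1,1) + 88·C(k-1,2) + 78·C(k-1,3) + 24·C(k-1,4).
At k = 13: k-1 = 12, so x_{13} = 14 + 528 + 5808 + 17160 + 11880 = 35390.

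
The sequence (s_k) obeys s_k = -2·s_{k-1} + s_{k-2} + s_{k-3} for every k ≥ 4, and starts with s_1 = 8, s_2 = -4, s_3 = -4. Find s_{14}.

s_4 = 12;  s_5 = -32;  s_6 = 72;  …;  s_{11} = -4180;  s_{12} = 9392;  s_{13} = -21104;  s_{14} = 47420.

47420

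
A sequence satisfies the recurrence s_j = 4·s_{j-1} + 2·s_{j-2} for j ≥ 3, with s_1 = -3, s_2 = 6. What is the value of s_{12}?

Compute successive terms:
s_3 = 18;  s_4 = 84;  s_5 = 372;  s_6 = 1656;  s_7 = 7368;  s_8 = 32784;  s_9 = 145872;  s_{10} = 649056;  s_{11} = 2887968;  s_{12} = 12849984.

12849984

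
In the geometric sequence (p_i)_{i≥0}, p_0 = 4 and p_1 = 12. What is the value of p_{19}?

Common ratio r = 3.
p_i = 4·3^(i-0).
p_{19} = 4·3^19 = 4649045868.

4649045868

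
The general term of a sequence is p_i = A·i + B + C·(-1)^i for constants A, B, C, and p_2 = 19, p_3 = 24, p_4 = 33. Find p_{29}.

Write the equations: 2A + B + C = 19; 3A + B - C = 24; 4A + B + C = 33.
Subtracting the first from the second: A - 2C = 5.
Subtracting the second from the third: A + 2C = 9.
Solving: C = 1, A = 7, then B = 4.
So p_i = 7·i + 4 + 1·(-1)^i; at i=29 this is 206.

206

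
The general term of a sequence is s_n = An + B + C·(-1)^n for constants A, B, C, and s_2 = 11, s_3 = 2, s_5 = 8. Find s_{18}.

59

At n = 2, 3, 5: 2A + B + C = 11; 3A + B - C = 2; 5A + B - C = 8.
Subtracting the first from the second: A - 2C = -9.
Subtracting the second from the third: 2A = 6.
Solving: C = 6, A = 3, then B = -1.
So s_n = 3·n + (-1) + 6·(-1)^n; at n=18 this is 59.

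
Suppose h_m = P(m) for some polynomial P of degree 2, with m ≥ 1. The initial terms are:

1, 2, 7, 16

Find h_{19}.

631

1st diffs: 1, 5, 9.
2nd diffs: 4, 4 (constant).
Newton forward-difference form: h_m = 1 + 1·C(m-1,1) + 4·C(m-1,2).
At m = 19: m-1 = 18, so h_{19} = 1 + 18 + 612 = 631.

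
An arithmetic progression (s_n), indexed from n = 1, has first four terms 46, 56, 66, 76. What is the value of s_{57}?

606

Common difference d = 10.
s_n = 46 + (n - 1)·10.
s_{57} = 46 + 56·10 = 606.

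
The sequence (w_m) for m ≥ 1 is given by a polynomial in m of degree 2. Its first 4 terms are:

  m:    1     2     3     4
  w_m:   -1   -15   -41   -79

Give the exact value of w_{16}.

1st diffs: -14, -26, -38.
2nd diffs: -12, -12 (constant).
Newton forward-difference form: w_m = -1 + (-14)·C(m-1,1) + (-12)·C(m-1,2).
At m = 16: m-1 = 15, so w_{16} = -1 - 210 - 1260 = -1471.

-1471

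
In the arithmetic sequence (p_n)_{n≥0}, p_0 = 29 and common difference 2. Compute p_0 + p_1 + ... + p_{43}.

p_n = 29 + (n - 0)·2.
p_{43} = 115; S = 44·(29 + 115)/2 = 3168.

3168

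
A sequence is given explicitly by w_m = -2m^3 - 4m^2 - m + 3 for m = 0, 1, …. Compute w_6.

w_6 = -2·6^3 - 4·6^2 - 1·6 + 3 = -579.

-579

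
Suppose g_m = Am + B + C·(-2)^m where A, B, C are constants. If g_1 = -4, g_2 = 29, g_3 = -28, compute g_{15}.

The three given values yield: A + B - 2C = -4; 2A + B + 4C = 29; 3A + B - 8C = -28.
Subtracting the first from the second: A + 6C = 33.
Subtracting the second from the third: A - 12C = -57.
Solving: C = 5, A = 3, then B = 3.
So g_m = 3·m + 3 + 5·(-2)^m; at m=15 this is -163792.

-163792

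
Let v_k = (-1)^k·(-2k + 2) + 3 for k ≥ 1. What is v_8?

-11

(-1)^8 = 1; -2k + 2 at k=8 is -14; so v_8 = -11.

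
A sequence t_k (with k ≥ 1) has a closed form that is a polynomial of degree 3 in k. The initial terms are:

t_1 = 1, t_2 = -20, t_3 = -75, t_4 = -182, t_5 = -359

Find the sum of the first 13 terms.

-24219

1st diffs: -21, -55, -107, -177.
2nd diffs: -34, -52, -70.
3rd diffs: -18, -18 (constant).
So t_k = -3k^3 + k^2 - 3k + 6.
Continuing: …, -624, -995, -1490, -2127, …, t_{13} = -6455.
Summing k = 1..13 (13 terms) gives -24219.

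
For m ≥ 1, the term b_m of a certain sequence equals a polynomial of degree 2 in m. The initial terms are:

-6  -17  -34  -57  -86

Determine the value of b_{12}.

1st diffs: -11, -17, -23, -29.
2nd diffs: -6, -6, -6 (constant).
So b_m = -3m^2 - 2m - 1.
Evaluating at m = 12 gives b_{12} = -457.

-457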